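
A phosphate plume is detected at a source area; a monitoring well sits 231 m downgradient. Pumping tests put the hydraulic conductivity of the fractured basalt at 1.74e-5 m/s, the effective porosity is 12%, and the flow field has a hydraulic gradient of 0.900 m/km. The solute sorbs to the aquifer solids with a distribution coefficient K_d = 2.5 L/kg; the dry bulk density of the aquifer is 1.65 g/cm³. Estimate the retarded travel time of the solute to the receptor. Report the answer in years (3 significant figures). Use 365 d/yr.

1990 years

K = 1.74e-5 m/s × 86400 s/d = 1.503 m/d
Darcy flux q = K·i = 1.503 × 9.0e-4 = 0.001353 m/d
v_s = q/n_e = 0.001353/0.12 = 0.01128 m/d
Retardation R = 1 + ρ_b·K_d/n = 1 + 1.65×2.5/0.12 = 35.38
Contaminant velocity v_c = v/R = 0.01128/35.38 = 3.187e-4 m/d
t = L/v_c = 231/3.187e-4 = 724700 d
   = 724700/365 = 1990 yr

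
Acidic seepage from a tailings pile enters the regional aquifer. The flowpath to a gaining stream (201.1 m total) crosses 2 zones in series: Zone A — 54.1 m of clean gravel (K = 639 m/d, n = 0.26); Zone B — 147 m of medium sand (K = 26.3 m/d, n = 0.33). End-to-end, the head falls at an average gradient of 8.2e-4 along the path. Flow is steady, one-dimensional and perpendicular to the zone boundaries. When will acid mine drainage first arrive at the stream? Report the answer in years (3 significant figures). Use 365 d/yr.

Continuity: the same q passes through each zone, so ΔH = q·Σ(L_j/K_j) — the zones act as resistances in series.
Σ(L/K) = 54.1/639 + 147/26.3 = 0.08466 + 5.589 = 5.674 d
K_eq = L_total / Σ(L/K) = 201.1 / 5.674 = 35.44 m/d
q = K_eq · i = 35.44 × 8.2e-4 = 0.02906 m/d (same in every zone)
Zone A: v = q/n = 0.02906/0.26 = 0.1118 m/d → t_A = 54.1/0.1118 = 484.0 d
Zone B: v = q/n = 0.02906/0.33 = 0.08807 m/d → t_B = 147/0.08807 = 1669 d
Total t = 484.0 + 1669 = 2153 d
   = 2153 / 365 = 5.90 yr

5.90 years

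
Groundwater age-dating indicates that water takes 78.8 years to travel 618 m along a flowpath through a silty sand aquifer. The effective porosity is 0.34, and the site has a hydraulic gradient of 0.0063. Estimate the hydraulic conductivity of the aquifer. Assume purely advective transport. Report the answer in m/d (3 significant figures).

t = 78.8 years = 28760 d
v = L / t = 618 / 28760 = 0.02149 m/d
K = v · n / i = 0.02149 × 0.34 / 0.0063 = 1.16 m/d

1.16 m/d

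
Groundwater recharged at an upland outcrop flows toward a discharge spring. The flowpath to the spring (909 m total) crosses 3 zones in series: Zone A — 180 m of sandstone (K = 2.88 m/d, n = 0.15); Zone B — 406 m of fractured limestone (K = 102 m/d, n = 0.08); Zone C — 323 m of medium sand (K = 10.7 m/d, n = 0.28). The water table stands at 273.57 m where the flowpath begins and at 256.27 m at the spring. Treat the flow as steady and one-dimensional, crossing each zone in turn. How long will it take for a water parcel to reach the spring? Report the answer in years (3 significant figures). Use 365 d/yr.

Total head drop ΔH = 273.57 − 256.27 = 17.30 m
Continuity: the same q passes through each zone, so ΔH = q·Σ(L_j/K_j) — the zones act as resistances in series.
Σ(L/K) = 180/2.88 + 406/102 + 323/10.7 = 62.50 + 3.980 + 30.19 = 96.67 d
q = ΔH / Σ(L/K) = 17.30 / 96.67 = 0.1790 m/d (same in every zone)
Zone A: v = q/n = 0.1790/0.15 = 1.193 m/d → t_A = 180/1.193 = 150.9 d
Zone B: v = q/n = 0.1790/0.08 = 2.237 m/d → t_B = 406/2.237 = 181.5 d
Zone C: v = q/n = 0.1790/0.28 = 0.6392 m/d → t_C = 323/0.6392 = 505.4 d
Total t = 150.9 + 181.5 + 505.4 = 837.7 d
   = 837.7 / 365 = 2.30 yr

2.30 years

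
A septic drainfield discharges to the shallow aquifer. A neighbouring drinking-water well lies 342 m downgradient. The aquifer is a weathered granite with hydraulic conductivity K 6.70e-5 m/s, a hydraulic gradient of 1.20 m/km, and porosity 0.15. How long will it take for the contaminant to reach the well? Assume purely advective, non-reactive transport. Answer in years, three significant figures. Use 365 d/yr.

K = 6.70e-5 m/s × 86400 s/d = 5.789 m/d
q = Ki = 5.789 × 0.0012 = 0.006947 m/d
v_s = q/n_e = 0.006947/0.15 = 0.04631 m/d
t = L / v = 342 / 0.04631 = 7385 d
   = 7385 / 365 = 20.2 yr

20.2 years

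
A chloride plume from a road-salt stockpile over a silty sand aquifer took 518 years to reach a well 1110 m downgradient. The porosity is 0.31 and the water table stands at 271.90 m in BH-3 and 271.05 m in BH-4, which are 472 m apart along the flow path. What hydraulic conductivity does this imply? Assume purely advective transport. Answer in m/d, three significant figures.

1.01 m/d

Hydraulic gradient i = (271.90 − 271.05) / 472 = 0.85 / 472 = 0.001801
t = 518 years = 189100 d
v = L / t = 1110 / 189100 = 0.005871 m/d
K = v · n / i = 0.005871 × 0.31 / 0.001801 = 1.01 m/d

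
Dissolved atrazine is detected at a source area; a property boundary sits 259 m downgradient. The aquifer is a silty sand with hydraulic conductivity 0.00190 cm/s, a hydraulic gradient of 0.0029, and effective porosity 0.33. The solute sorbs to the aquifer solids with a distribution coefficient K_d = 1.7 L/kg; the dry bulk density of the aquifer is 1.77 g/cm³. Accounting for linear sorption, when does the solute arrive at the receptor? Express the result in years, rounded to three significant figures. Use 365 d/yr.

498 years

K = 0.00190 cm/s × 864 = 1.642 m/d
Specific discharge q = 1.642 × 0.0029 = 0.004761 m/d
Seepage velocity v = q / n = 0.004761 / 0.33 = 0.01443 m/d
Retardation R = 1 + ρ_b·K_d/n = 1 + 1.77×1.7/0.33 = 10.12
Contaminant velocity v_c = v/R = 0.01443/10.12 = 0.001426 m/d
t = L/v_c = 259/0.001426 = 181700 d
   = 181700/365 = 498 yr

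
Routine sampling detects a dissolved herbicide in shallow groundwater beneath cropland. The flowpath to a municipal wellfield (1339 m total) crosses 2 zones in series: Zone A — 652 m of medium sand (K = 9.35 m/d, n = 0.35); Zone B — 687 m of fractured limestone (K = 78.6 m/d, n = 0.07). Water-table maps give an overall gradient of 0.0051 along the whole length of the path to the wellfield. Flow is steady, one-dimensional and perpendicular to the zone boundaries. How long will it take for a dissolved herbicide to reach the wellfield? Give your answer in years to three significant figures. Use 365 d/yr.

8.70 years

For zones in series the flux q is common to all zones; the equivalent conductivity is the harmonic (thickness-weighted) mean, K_eq = L_total / Σ(L_j/K_j).
Σ(L/K) = 652/9.35 + 687/78.6 = 69.73 + 8.740 = 78.47 d
K_eq = L_total / Σ(L/K) = 1339 / 78.47 = 17.06 m/d
q = K_eq · i = 17.06 × 0.0051 = 0.08702 m/d (same in every zone)
Zone A: v = q/n = 0.08702/0.35 = 0.2486 m/d → t_A = 652/0.2486 = 2622 d
Zone B: v = q/n = 0.08702/0.07 = 1.243 m/d → t_B = 687/1.243 = 552.6 d
Total t = 2622 + 552.6 = 3175 d
   = 3175 / 365 = 8.70 yr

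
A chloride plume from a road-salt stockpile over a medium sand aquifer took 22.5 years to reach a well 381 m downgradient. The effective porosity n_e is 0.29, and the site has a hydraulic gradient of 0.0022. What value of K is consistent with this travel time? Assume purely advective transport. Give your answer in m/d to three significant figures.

t = 22.5 years = 8213 d
v = L / t = 381 / 8213 = 0.04639 m/d
K = v · n / i = 0.04639 × 0.29 / 0.0022 = 6.12 m/d

6.12 m/d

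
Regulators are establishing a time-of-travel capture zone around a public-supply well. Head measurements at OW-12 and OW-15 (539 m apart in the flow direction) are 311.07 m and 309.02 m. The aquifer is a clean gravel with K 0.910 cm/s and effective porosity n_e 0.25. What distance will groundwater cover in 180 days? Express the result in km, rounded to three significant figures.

2.15 km

Hydraulic gradient i = (311.07 − 309.02) / 539 = 2.05 / 539 = 0.003803
K = 0.910 cm/s × 864 = 786.2 m/d
Specific discharge q = 786.2 × 0.003803 = 2.990 m/d
v = Ki/n = 786.2·0.003803/0.25 = 11.96 m/d
L = v × T = 11.96 × 180 = 2153 m
   = 2.15 km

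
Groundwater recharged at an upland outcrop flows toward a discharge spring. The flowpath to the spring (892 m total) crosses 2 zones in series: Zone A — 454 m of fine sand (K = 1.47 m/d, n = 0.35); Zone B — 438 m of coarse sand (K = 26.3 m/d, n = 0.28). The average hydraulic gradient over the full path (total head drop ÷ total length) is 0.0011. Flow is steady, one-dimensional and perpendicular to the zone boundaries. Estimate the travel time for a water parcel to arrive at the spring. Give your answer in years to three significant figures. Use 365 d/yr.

256 years

Continuity: the same q passes through each zone, so ΔH = q·Σ(L_j/K_j) — the zones act as resistances in series.
Σ(L/K) = 454/1.47 + 438/26.3 = 308.8 + 16.65 = 325.5 d
K_eq = L_total / Σ(L/K) = 892 / 325.5 = 2.740 m/d
q = K_eq · i = 2.740 × 0.0011 = 0.003014 m/d (same in every zone)
Zone A: v = q/n = 0.003014/0.35 = 0.008613 m/d → t_A = 454/0.008613 = 52710 d
Zone B: v = q/n = 0.003014/0.28 = 0.01077 m/d → t_B = 438/0.01077 = 40680 d
Total t = 52710 + 40680 = 93400 d
   = 93400 / 365 = 256 yr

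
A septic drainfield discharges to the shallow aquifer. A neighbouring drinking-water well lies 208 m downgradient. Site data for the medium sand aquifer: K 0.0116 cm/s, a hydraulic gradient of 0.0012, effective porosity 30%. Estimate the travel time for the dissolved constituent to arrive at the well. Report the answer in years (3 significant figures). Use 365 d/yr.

K = 0.0116 cm/s × 864 = 10.02 m/d
Specific discharge q = 10.02 × 0.0012 = 0.01203 m/d
v = Ki/n = 10.02·0.0012/0.30 = 0.04009 m/d
t = L / v = 208 / 0.04009 = 5188 d
   = 5188 / 365 = 14.2 yr

14.2 years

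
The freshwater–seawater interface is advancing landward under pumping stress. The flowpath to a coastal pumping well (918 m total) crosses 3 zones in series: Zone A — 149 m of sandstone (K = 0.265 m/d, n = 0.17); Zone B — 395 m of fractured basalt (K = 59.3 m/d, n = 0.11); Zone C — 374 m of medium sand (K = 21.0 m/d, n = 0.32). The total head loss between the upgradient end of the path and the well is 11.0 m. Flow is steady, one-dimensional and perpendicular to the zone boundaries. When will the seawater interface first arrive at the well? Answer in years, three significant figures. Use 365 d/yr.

Continuity: the same q passes through each zone, so ΔH = q·Σ(L_j/K_j) — the zones act as resistances in series.
Σ(L/K) = 149/0.265 + 395/59.3 + 374/21.0 = 562.3 + 6.661 + 17.81 = 586.7 d
q = ΔH / Σ(L/K) = 11.0 / 586.7 = 0.01875 m/d (same in every zone)
Zone A: v = q/n = 0.01875/0.17 = 0.1103 m/d → t_A = 149/0.1103 = 1351 d
Zone B: v = q/n = 0.01875/0.11 = 0.1704 m/d → t_B = 395/0.1704 = 2318 d
Zone C: v = q/n = 0.01875/0.32 = 0.05859 m/d → t_C = 374/0.05859 = 6384 d
Total t = 1351 + 2318 + 6384 = 10050 d
   = 10050 / 365 = 27.5 yr

27.5 years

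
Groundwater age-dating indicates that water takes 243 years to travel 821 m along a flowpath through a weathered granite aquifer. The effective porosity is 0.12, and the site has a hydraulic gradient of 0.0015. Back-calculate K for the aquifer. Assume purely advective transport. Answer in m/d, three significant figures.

0.741 m/d

t = 243 years = 88700 d
v = L / t = 821 / 88700 = 0.009256 m/d
K = v · n / i = 0.009256 × 0.12 / 0.0015 = 0.741 m/d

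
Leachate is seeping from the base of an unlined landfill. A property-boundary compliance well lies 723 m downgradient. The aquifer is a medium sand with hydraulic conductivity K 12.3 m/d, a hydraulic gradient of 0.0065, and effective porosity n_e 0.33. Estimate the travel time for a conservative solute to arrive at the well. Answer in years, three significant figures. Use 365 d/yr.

Darcy flux q = K·i = 12.3 × 0.0065 = 0.07995 m/d
v_s = q/n_e = 0.07995/0.33 = 0.2423 m/d
t = L / v = 723 / 0.2423 = 2984 d
   = 2984 / 365 = 8.18 yr

8.18 years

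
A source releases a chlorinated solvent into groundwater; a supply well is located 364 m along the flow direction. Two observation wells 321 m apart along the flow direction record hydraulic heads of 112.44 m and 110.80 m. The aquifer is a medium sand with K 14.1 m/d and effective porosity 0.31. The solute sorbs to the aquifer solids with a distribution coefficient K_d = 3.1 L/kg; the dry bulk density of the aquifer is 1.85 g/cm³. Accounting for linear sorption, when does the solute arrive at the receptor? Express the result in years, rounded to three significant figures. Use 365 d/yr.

Hydraulic gradient i = (112.44 − 110.80) / 321 = 1.64 / 321 = 0.005109
Specific discharge q = 14.1 × 0.005109 = 0.07204 m/d
v = Ki/n = 14.1·0.005109/0.31 = 0.2324 m/d
Retardation R = 1 + ρ_b·K_d/n = 1 + 1.85×3.1/0.31 = 19.50
Contaminant velocity v_c = v/R = 0.2324/19.50 = 0.01192 m/d
t = L/v_c = 364/0.01192 = 30540 d
   = 30540/365 = 83.7 yr

83.7 years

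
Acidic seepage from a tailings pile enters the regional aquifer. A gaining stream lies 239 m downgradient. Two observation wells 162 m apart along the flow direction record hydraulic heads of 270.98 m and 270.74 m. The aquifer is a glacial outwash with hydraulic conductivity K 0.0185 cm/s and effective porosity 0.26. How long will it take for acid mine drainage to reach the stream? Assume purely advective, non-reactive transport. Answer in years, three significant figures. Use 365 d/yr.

7.19 years

Hydraulic gradient i = (270.98 − 270.74) / 162 = 0.24 / 162 = 0.001481
K = 0.0185 cm/s × 864 = 15.98 m/d
q = Ki = 15.98 × 0.001481 = 0.02368 m/d
v_s = q/n_e = 0.02368/0.26 = 0.09108 m/d
t = L / v = 239 / 0.09108 = 2624 d
   = 2624 / 365 = 7.19 yr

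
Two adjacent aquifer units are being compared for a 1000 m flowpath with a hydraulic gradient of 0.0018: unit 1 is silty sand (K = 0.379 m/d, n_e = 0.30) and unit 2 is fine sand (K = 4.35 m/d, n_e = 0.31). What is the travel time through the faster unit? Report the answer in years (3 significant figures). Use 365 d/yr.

Unit 1 (silty sand): v = 0.379×0.0018/0.30 = 0.002274 m/d, t = 1000/0.002274 = 439800 d
Unit 2 (fine sand): v = 4.35×0.0018/0.31 = 0.02526 m/d, t = 1000/0.02526 = 39590 d
Faster: 39590 d / 365 = 108 yr

108 years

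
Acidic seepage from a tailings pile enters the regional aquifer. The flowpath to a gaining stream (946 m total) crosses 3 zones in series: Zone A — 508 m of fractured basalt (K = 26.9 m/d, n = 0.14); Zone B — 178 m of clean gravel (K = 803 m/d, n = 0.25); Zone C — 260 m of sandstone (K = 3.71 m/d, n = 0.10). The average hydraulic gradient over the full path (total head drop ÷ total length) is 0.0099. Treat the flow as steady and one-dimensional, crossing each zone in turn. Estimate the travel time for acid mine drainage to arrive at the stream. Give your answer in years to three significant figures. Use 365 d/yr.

3.69 years

Continuity: the same q passes through each zone, so ΔH = q·Σ(L_j/K_j) — the zones act as resistances in series.
Σ(L/K) = 508/26.9 + 178/803 + 260/3.71 = 18.88 + 0.2217 + 70.08 = 89.19 d
K_eq = L_total / Σ(L/K) = 946 / 89.19 = 10.61 m/d
q = K_eq · i = 10.61 × 0.0099 = 0.1050 m/d (same in every zone)
Zone A: v = q/n = 0.1050/0.14 = 0.7501 m/d → t_A = 508/0.7501 = 677.3 d
Zone B: v = q/n = 0.1050/0.25 = 0.4200 m/d → t_B = 178/0.4200 = 423.8 d
Zone C: v = q/n = 0.1050/0.10 = 1.050 m/d → t_C = 260/1.050 = 247.6 d
Total t = 677.3 + 423.8 + 247.6 = 1349 d
   = 1349 / 365 = 3.69 yr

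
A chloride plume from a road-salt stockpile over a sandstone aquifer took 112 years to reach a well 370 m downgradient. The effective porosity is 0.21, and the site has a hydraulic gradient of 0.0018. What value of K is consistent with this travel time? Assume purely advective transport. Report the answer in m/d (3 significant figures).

1.06 m/d

t = 112 years = 40880 d
v = L / t = 370 / 40880 = 0.009051 m/d
K = v · n / i = 0.009051 × 0.21 / 0.0018 = 1.06 m/d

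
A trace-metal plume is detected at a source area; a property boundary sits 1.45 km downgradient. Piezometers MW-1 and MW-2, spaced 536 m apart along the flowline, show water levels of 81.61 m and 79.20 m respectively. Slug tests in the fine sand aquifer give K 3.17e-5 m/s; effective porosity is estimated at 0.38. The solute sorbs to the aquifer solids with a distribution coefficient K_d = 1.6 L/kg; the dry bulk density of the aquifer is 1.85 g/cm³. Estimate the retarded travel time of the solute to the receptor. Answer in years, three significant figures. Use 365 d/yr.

1080 years

Hydraulic gradient i = (81.61 − 79.20) / 536 = 2.41 / 536 = 0.004496
K = 3.17e-5 m/s × 86400 s/d = 2.739 m/d
Specific discharge q = 2.739 × 0.004496 = 0.01231 m/d
Average linear velocity = 0.01231 / 0.38 = 0.03241 m/d
Retardation R = 1 + ρ_b·K_d/n = 1 + 1.85×1.6/0.38 = 8.789
Contaminant velocity v_c = v/R = 0.03241/8.789 = 0.003687 m/d
L = 1.45 km = 1450 m
t = L/v_c = 1450/0.003687 = 393300 d
   = 393300/365 = 1080 yr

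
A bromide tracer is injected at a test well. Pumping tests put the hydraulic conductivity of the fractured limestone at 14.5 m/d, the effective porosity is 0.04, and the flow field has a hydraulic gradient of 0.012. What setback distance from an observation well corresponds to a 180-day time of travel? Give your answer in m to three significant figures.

Darcy flux q = K·i = 14.5 × 0.012 = 0.1740 m/d
Seepage velocity v = q / n = 0.1740 / 0.04 = 4.350 m/d
L = v × T = 4.350 × 180 = 783.0 m

783 m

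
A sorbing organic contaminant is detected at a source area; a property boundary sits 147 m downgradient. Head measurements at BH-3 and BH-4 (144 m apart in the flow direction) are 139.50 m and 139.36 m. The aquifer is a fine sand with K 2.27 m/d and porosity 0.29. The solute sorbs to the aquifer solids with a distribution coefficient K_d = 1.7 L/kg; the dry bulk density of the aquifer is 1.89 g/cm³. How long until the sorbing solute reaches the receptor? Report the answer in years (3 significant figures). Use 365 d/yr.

639 years

Hydraulic gradient i = (139.50 − 139.36) / 144 = 0.14 / 144 = 9.722e-4
q = Ki = 2.27 × 9.722e-4 = 0.002207 m/d
Seepage velocity v = q / n = 0.002207 / 0.29 = 0.007610 m/d
Retardation R = 1 + ρ_b·K_d/n = 1 + 1.89×1.7/0.29 = 12.08
Contaminant velocity v_c = v/R = 0.007610/12.08 = 6.300e-4 m/d
t = L/v_c = 147/6.300e-4 = 233300 d
   = 233300/365 = 639 yr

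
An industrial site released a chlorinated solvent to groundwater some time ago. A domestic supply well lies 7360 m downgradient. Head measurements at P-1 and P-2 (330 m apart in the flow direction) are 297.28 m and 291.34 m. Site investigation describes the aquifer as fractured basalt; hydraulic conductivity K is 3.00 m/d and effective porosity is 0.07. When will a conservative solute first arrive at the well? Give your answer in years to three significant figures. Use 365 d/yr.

26.1 years

Hydraulic gradient i = (297.28 − 291.34) / 330 = 5.94 / 330 = 0.01800
q = Ki = 3.00 × 0.01800 = 0.05400 m/d
Average linear velocity = 0.05400 / 0.07 = 0.7714 m/d
t = L / v = 7360 / 0.7714 = 9541 d
   = 9541 / 365 = 26.1 yr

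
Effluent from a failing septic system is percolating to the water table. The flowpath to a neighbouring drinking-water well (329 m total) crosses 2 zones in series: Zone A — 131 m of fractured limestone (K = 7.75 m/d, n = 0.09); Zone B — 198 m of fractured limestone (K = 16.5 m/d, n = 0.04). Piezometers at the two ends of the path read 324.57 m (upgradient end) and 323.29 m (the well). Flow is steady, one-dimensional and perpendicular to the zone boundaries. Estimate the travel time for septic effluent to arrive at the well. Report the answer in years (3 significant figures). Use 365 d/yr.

1.22 years

Total head drop ΔH = 324.57 − 323.29 = 1.28 m
Steady 1-D flow in series ⇒ the Darcy flux q is identical in every zone and the zone head losses add (resistances L/K in series).
Σ(L/K) = 131/7.75 + 198/16.5 = 16.90 + 12.00 = 28.90 d
q = ΔH / Σ(L/K) = 1.28 / 28.90 = 0.04429 m/d (same in every zone)
Zone A: v = q/n = 0.04429/0.09 = 0.4921 m/d → t_A = 131/0.4921 = 266.2 d
Zone B: v = q/n = 0.04429/0.04 = 1.107 m/d → t_B = 198/1.107 = 178.8 d
Total t = 266.2 + 178.8 = 445.1 d
   = 445.1 / 365 = 1.22 yr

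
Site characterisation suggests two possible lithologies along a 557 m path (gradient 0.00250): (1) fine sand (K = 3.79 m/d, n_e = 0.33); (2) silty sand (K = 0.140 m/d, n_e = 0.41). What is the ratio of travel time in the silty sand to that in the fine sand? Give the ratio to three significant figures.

Unit 1 (fine sand): v = 3.79×0.0025/0.33 = 0.02871 m/d, t = 557/0.02871 = 19400 d
Unit 2 (silty sand): v = 0.140×0.0025/0.41 = 8.537e-4 m/d, t = 557/8.537e-4 = 652500 d
t(silty sand) / t(fine sand) = 652500/19400 = 33.6

33.6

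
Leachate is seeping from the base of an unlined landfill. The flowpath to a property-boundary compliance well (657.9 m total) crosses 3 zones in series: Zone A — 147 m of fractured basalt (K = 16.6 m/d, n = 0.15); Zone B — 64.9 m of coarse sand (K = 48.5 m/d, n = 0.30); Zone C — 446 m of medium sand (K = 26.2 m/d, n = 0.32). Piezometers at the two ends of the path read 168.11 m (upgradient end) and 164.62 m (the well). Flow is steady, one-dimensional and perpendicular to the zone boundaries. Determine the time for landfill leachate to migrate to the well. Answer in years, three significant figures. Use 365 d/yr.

Total head drop ΔH = 168.11 − 164.62 = 3.49 m
Steady 1-D flow in series ⇒ the Darcy flux q is identical in every zone and the zone head losses add (resistances L/K in series).
Σ(L/K) = 147/16.6 + 64.9/48.5 + 446/26.2 = 8.855 + 1.338 + 17.02 = 27.22 d
q = ΔH / Σ(L/K) = 3.49 / 27.22 = 0.1282 m/d (same in every zone)
Zone A: v = q/n = 0.1282/0.15 = 0.8549 m/d → t_A = 147/0.8549 = 172.0 d
Zone B: v = q/n = 0.1282/0.30 = 0.4274 m/d → t_B = 64.9/0.4274 = 151.8 d
Zone C: v = q/n = 0.1282/0.32 = 0.4007 m/d → t_C = 446/0.4007 = 1113 d
Total t = 172.0 + 151.8 + 1113 = 1437 d
   = 1437 / 365 = 3.94 yr

3.94 years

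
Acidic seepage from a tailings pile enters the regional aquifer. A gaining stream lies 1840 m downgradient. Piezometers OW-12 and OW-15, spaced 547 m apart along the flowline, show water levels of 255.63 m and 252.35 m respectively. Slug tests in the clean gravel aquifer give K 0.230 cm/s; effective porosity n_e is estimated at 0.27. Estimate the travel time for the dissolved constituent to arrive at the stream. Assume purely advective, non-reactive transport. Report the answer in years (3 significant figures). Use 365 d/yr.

Hydraulic gradient i = (255.63 − 252.35) / 547 = 3.28 / 547 = 0.005996
K = 0.230 cm/s × 864 = 198.7 m/d
q = Ki = 198.7 × 0.005996 = 1.192 m/d
v = Ki/n = 198.7·0.005996/0.27 = 4.413 m/d
t = L / v = 1840 / 4.413 = 416.9 d
   = 416.9 / 365 = 1.14 yr

1.14 years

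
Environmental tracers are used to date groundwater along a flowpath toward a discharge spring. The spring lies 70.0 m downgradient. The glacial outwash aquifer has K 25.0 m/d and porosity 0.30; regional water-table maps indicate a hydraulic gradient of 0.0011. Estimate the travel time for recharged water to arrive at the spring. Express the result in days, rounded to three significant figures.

764 days

q = Ki = 25.0 × 0.0011 = 0.02750 m/d
Seepage velocity v = q / n = 0.02750 / 0.30 = 0.09167 m/d
t = L / v = 70.0 / 0.09167 = 763.6 d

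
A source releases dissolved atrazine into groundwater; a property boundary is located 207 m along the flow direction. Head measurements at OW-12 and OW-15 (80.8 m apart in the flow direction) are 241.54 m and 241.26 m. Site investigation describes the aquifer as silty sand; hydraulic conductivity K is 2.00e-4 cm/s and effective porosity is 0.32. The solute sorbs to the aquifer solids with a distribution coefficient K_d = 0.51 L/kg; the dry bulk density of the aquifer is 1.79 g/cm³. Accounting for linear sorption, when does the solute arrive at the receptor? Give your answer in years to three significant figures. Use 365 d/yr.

Hydraulic gradient i = (241.54 − 241.26) / 80.8 = 0.28 / 80.8 = 0.003465
K = 2.00e-4 cm/s × 864 = 0.1728 m/d
Specific discharge q = 0.1728 × 0.003465 = 5.988e-4 m/d
v = Ki/n = 0.1728·0.003465/0.32 = 0.001871 m/d
Retardation R = 1 + ρ_b·K_d/n = 1 + 1.79×0.51/0.32 = 3.853
Contaminant velocity v_c = v/R = 0.001871/3.853 = 4.857e-4 m/d
t = L/v_c = 207/4.857e-4 = 426200 d
   = 426200/365 = 1170 yr

1170 years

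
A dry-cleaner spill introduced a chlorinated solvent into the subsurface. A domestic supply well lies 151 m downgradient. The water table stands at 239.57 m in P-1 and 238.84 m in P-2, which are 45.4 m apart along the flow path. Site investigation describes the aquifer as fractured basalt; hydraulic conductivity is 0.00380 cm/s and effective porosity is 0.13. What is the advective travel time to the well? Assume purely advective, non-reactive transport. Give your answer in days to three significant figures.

372 days

Hydraulic gradient i = (239.57 − 238.84) / 45.4 = 0.73 / 45.4 = 0.01608
K = 0.00380 cm/s × 864 = 3.283 m/d
Darcy flux q = K·i = 3.283 × 0.01608 = 0.05279 m/d
Average linear velocity = 0.05279 / 0.13 = 0.4061 m/d
t = L / v = 151 / 0.4061 = 371.8 d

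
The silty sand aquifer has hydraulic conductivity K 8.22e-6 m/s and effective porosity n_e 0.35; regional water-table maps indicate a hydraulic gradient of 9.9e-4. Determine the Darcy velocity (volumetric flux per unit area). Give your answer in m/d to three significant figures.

K = 8.22e-6 m/s × 86400 s/d = 0.7102 m/d
Specific discharge q = 0.7102 × 9.9e-4 = 7.031e-4 m/d

7.03e-4 m/d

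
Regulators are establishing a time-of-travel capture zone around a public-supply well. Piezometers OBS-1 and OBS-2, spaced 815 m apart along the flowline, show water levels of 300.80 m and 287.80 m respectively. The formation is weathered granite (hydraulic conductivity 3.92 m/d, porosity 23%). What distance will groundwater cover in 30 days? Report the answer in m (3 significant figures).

Hydraulic gradient i = (300.80 − 287.80) / 815 = 13.00 / 815 = 0.01595
q = Ki = 3.92 × 0.01595 = 0.06253 m/d
v = Ki/n = 3.92·0.01595/0.23 = 0.2719 m/d
L = v × T = 0.2719 × 30 = 8.156 m

8.16 m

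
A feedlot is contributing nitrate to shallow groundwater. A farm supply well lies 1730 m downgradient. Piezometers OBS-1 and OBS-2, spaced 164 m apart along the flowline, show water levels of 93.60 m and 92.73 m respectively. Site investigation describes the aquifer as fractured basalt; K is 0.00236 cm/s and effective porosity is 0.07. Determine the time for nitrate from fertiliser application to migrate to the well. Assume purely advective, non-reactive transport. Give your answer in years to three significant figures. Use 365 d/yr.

30.7 years

Hydraulic gradient i = (93.60 − 92.73) / 164 = 0.87 / 164 = 0.005305
K = 0.00236 cm/s × 864 = 2.039 m/d
Specific discharge q = 2.039 × 0.005305 = 0.01082 m/d
v_s = q/n_e = 0.01082/0.07 = 0.1545 m/d
t = L / v = 1730 / 0.1545 = 11200 d
   = 11200 / 365 = 30.7 yr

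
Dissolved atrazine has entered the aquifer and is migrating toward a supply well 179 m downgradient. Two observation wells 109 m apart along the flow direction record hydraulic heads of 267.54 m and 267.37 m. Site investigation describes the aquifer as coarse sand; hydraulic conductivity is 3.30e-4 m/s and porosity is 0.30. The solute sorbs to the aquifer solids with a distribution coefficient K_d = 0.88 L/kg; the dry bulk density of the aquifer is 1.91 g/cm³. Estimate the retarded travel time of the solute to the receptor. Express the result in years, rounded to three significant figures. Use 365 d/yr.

Hydraulic gradient i = (267.54 − 267.37) / 109 = 0.17 / 109 = 0.001560
K = 3.30e-4 m/s × 86400 s/d = 28.51 m/d
Specific discharge q = 28.51 × 0.001560 = 0.04447 m/d
v = Ki/n = 28.51·0.001560/0.30 = 0.1482 m/d
Retardation R = 1 + ρ_b·K_d/n = 1 + 1.91×0.88/0.30 = 6.603
Contaminant velocity v_c = v/R = 0.1482/6.603 = 0.02245 m/d
t = L/v_c = 179/0.02245 = 7973 d
   = 7973/365 = 21.8 yr

21.8 years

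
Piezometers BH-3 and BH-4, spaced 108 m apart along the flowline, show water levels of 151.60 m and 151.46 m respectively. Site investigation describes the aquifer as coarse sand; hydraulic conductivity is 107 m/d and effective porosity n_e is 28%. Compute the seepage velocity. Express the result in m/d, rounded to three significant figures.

Hydraulic gradient i = (151.60 − 151.46) / 108 = 0.14 / 108 = 0.001296
Specific discharge q = 107 × 0.001296 = 0.1387 m/d
Seepage velocity v = q / n = 0.1387 / 0.28 = 0.4954 m/d

0.495 m/d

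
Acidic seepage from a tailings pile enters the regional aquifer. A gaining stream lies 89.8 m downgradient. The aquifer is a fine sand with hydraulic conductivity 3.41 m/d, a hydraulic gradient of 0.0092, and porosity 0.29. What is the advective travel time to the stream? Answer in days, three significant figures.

q = Ki = 3.41 × 0.0092 = 0.03137 m/d
v_s = q/n_e = 0.03137/0.29 = 0.1082 m/d
t = L / v = 89.8 / 0.1082 = 830.1 d

830 days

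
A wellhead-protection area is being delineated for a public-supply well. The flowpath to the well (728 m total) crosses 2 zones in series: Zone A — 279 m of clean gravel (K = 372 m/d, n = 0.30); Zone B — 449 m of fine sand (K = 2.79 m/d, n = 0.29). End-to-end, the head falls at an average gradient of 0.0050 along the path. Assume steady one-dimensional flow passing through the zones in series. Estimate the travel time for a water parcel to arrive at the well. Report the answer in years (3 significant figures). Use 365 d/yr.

26.0 years

Continuity: the same q passes through each zone, so ΔH = q·Σ(L_j/K_j) — the zones act as resistances in series.
Σ(L/K) = 279/372 + 449/2.79 = 0.7500 + 160.9 = 161.7 d
K_eq = L_total / Σ(L/K) = 728 / 161.7 = 4.503 m/d
q = K_eq · i = 4.503 × 0.0050 = 0.02251 m/d (same in every zone)
Zone A: v = q/n = 0.02251/0.30 = 0.07504 m/d → t_A = 279/0.07504 = 3718 d
Zone B: v = q/n = 0.02251/0.29 = 0.07763 m/d → t_B = 449/0.07763 = 5784 d
Total t = 3718 + 5784 = 9501 d
   = 9501 / 365 = 26.0 yr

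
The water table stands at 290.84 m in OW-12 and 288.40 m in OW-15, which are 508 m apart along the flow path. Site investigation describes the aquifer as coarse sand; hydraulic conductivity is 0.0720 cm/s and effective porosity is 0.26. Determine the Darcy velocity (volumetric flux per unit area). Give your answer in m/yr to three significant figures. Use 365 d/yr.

Hydraulic gradient i = (290.84 − 288.40) / 508 = 2.44 / 508 = 0.004803
K = 0.0720 cm/s × 864 = 62.21 m/d
Darcy flux q = K·i = 62.21 × 0.004803 = 0.2988 m/d
   = 0.2988 × 365 = 109 m/yr

109 m/yr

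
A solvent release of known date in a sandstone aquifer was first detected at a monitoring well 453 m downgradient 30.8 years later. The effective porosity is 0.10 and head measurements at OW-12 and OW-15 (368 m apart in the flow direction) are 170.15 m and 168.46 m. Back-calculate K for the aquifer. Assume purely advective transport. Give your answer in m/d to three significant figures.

Hydraulic gradient i = (170.15 − 168.46) / 368 = 1.69 / 368 = 0.004592
t = 30.8 years = 11240 d
v = L / t = 453 / 11240 = 0.04030 m/d
K = v · n / i = 0.04030 × 0.10 / 0.004592 = 0.877 m/d

0.877 m/d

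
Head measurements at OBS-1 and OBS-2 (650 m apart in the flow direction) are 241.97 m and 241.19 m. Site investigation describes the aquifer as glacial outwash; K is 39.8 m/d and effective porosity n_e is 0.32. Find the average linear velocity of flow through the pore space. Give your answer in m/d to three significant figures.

Hydraulic gradient i = (241.97 − 241.19) / 650 = 0.78 / 650 = 0.001200
Specific discharge q = 39.8 × 0.001200 = 0.04776 m/d
Average linear velocity = 0.04776 / 0.32 = 0.1493 m/d

0.149 m/d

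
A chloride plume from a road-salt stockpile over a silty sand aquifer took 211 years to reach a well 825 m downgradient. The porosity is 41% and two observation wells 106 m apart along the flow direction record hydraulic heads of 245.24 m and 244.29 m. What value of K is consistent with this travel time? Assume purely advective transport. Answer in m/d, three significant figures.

Hydraulic gradient i = (245.24 − 244.29) / 106 = 0.95 / 106 = 0.008962
t = 211 years = 77020 d
v = L / t = 825 / 77020 = 0.01071 m/d
K = v · n / i = 0.01071 × 0.41 / 0.008962 = 0.490 m/d

0.490 m/d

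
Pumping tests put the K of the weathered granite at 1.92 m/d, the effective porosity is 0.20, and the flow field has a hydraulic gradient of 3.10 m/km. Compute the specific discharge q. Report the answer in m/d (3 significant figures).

0.00595 m/d

Specific discharge q = 1.92 × 0.0031 = 0.005952 m/d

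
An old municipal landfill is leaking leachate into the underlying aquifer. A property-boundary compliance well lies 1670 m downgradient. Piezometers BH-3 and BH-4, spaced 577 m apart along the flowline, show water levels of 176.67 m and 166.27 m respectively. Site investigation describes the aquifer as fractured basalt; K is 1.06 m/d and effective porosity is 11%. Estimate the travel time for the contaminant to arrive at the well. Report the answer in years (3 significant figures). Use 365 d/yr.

Hydraulic gradient i = (176.67 − 166.27) / 577 = 10.40 / 577 = 0.01802
q = Ki = 1.06 × 0.01802 = 0.01911 m/d
v = Ki/n = 1.06·0.01802/0.11 = 0.1737 m/d
t = L / v = 1670 / 0.1737 = 9615 d
   = 9615 / 365 = 26.3 yr

26.3 years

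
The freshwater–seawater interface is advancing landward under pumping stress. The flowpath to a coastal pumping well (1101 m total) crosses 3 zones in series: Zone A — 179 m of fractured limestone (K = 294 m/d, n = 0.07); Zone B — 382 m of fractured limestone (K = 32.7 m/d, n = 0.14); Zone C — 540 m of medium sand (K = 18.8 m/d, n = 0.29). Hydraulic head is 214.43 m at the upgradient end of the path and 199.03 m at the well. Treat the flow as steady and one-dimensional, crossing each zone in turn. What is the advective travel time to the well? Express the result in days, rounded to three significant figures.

Total head drop ΔH = 214.43 − 199.03 = 15.40 m
Steady 1-D flow in series ⇒ the Darcy flux q is identical in every zone and the zone head losses add (resistances L/K in series).
Σ(L/K) = 179/294 + 382/32.7 + 540/18.8 = 0.6088 + 11.68 + 28.72 = 41.01 d
q = ΔH / Σ(L/K) = 15.40 / 41.01 = 0.3755 m/d (same in every zone)
Zone A: v = q/n = 0.3755/0.07 = 5.364 m/d → t_A = 179/5.364 = 33.37 d
Zone B: v = q/n = 0.3755/0.14 = 2.682 m/d → t_B = 382/2.682 = 142.4 d
Zone C: v = q/n = 0.3755/0.29 = 1.295 m/d → t_C = 540/1.295 = 417.1 d
Total t = 33.37 + 142.4 + 417.1 = 592.9 d

593 days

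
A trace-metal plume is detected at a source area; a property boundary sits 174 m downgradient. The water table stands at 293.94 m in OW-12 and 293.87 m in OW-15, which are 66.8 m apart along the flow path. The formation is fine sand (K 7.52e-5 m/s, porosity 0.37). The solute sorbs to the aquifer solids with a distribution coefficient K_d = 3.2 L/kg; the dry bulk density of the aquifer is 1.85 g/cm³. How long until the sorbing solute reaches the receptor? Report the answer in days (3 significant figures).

161000 days

Hydraulic gradient i = (293.94 − 293.87) / 66.8 = 0.07 / 66.8 = 0.001048
K = 7.52e-5 m/s × 86400 s/d = 6.497 m/d
Darcy flux q = K·i = 6.497 × 0.001048 = 0.006809 m/d
v_s = q/n_e = 0.006809/0.37 = 0.01840 m/d
Retardation R = 1 + ρ_b·K_d/n = 1 + 1.85×3.2/0.37 = 17.00
Contaminant velocity v_c = v/R = 0.01840/17.00 = 0.001082 m/d
t = L/v_c = 174/0.001082 = 160700 d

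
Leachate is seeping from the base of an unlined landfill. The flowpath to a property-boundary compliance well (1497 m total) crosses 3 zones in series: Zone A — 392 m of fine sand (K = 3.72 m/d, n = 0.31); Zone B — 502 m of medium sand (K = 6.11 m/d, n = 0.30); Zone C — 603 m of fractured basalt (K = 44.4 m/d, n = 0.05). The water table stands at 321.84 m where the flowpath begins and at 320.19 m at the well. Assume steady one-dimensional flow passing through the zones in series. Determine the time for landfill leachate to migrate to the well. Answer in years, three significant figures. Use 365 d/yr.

101 years

Total head drop ΔH = 321.84 − 320.19 = 1.65 m
Steady 1-D flow in series ⇒ the Darcy flux q is identical in every zone and the zone head losses add (resistances L/K in series).
Σ(L/K) = 392/3.72 + 502/6.11 + 603/44.4 = 105.4 + 82.16 + 13.58 = 201.1 d
q = ΔH / Σ(L/K) = 1.65 / 201.1 = 0.008204 m/d (same in every zone)
Zone A: v = q/n = 0.008204/0.31 = 0.02646 m/d → t_A = 392/0.02646 = 14810 d
Zone B: v = q/n = 0.008204/0.30 = 0.02735 m/d → t_B = 502/0.02735 = 18360 d
Zone C: v = q/n = 0.008204/0.05 = 0.1641 m/d → t_C = 603/0.1641 = 3675 d
Total t = 14810 + 18360 + 3675 = 36840 d
   = 36840 / 365 = 101 yr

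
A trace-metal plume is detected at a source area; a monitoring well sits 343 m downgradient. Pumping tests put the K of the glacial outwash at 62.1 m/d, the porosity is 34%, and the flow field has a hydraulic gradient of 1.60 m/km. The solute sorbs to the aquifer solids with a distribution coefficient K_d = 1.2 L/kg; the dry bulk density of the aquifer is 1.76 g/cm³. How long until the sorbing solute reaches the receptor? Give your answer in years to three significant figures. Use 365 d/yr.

Darcy flux q = K·i = 62.1 × 0.0016 = 0.09936 m/d
Average linear velocity = 0.09936 / 0.34 = 0.2922 m/d
Retardation R = 1 + ρ_b·K_d/n = 1 + 1.76×1.2/0.34 = 7.212
Contaminant velocity v_c = v/R = 0.2922/7.212 = 0.04052 m/d
t = L/v_c = 343/0.04052 = 8465 d
   = 8465/365 = 23.2 yr

23.2 years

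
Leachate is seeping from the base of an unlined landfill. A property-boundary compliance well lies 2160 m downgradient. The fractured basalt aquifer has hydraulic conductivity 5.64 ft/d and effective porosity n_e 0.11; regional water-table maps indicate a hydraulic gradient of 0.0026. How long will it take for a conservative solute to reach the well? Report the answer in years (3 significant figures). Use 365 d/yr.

146 years

K = 5.64 ft/d × 0.3048 = 1.719 m/d
Darcy flux q = K·i = 1.719 × 0.0026 = 0.004470 m/d
Seepage velocity v = q / n = 0.004470 / 0.11 = 0.04063 m/d
t = L / v = 2160 / 0.04063 = 53160 d
   = 53160 / 365 = 146 yr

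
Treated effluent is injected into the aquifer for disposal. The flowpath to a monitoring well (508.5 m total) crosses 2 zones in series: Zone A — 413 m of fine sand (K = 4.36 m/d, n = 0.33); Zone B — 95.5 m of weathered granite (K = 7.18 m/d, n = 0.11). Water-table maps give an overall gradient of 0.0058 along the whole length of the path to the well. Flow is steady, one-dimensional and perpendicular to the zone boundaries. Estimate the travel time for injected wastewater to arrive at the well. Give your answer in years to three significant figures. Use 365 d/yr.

Steady 1-D flow in series ⇒ the Darcy flux q is identical in every zone and the zone head losses add (resistances L/K in series).
Σ(L/K) = 413/4.36 + 95.5/7.18 = 94.72 + 13.30 = 108.0 d
K_eq = L_total / Σ(L/K) = 508.5 / 108.0 = 4.707 m/d
q = K_eq · i = 4.707 × 0.0058 = 0.02730 m/d (same in every zone)
Zone A: v = q/n = 0.02730/0.33 = 0.08273 m/d → t_A = 413/0.08273 = 4992 d
Zone B: v = q/n = 0.02730/0.11 = 0.2482 m/d → t_B = 95.5/0.2482 = 384.8 d
Total t = 4992 + 384.8 = 5377 d
   = 5377 / 365 = 14.7 yr

14.7 years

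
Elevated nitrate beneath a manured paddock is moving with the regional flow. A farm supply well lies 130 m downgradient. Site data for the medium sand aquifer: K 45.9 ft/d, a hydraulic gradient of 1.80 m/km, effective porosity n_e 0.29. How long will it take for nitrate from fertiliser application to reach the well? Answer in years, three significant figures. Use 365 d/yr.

K = 45.9 ft/d × 0.3048 = 13.99 m/d
q = Ki = 13.99 × 0.0018 = 0.02518 m/d
Average linear velocity = 0.02518 / 0.29 = 0.08684 m/d
t = L / v = 130 / 0.08684 = 1497 d
   = 1497 / 365 = 4.10 yr

4.10 years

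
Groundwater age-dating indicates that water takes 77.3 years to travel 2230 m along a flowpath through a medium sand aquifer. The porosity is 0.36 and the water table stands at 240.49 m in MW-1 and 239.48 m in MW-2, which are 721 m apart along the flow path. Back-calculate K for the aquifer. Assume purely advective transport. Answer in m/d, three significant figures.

20.3 m/d

Hydraulic gradient i = (240.49 − 239.48) / 721 = 1.01 / 721 = 0.001401
t = 77.3 years = 28210 d
v = L / t = 2230 / 28210 = 0.07904 m/d
K = v · n / i = 0.07904 × 0.36 / 0.001401 = 20.3 m/d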